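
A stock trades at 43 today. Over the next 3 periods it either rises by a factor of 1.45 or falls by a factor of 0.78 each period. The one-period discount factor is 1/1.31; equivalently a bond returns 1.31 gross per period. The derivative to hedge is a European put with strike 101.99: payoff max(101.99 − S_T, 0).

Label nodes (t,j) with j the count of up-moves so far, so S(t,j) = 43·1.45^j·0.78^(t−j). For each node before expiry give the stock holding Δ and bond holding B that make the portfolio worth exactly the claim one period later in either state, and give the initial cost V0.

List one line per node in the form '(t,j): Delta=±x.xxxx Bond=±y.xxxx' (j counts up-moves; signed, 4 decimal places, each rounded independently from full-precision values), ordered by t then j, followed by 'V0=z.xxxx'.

The replicating-portfolio and risk-neutral prices coincide; use p* = (1.31−0.78)/(1.45−0.78) = 0.7910 for the latter.
Payoff layer (t=3): V(3,0)=81.5843, V(3,1)=64.0563, V(3,2)=31.4721, V(3,3)=0.0000
(2,0): S=26.1612. Δ = (V_up−V_dn)/(S_up−S_dn) = (64.0563−81.5843)/(37.9337−20.4057) = -1.0000. V = [p*·64.0563 + (1−p*)·81.5843]/1.31 = 51.6938. B = V − Δ·S = 77.8550.
(2,1): S=48.6330. Δ = (V_up−V_dn)/(S_up−S_dn) = (31.4721−64.0563)/(70.5178−37.9337) = -1.0000. V = [p*·31.4721 + (1−p*)·64.0563]/1.31 = 29.2220. B = V − Δ·S = 77.8550.
(2,2): S=90.4075. Δ = (V_up−V_dn)/(S_up−S_dn) = (0.0000−31.4721)/(131.0909−70.5178) = -0.5196. V = [p*·0.0000 + (1−p*)·31.4721]/1.31 = 5.0201. B = V − Δ·S = 51.9934.
(1,0): S=33.5400. Δ = (V_up−V_dn)/(S_up−S_dn) = (29.2220−51.6938)/(48.6330−26.1612) = -1.0000. V = [p*·29.2220 + (1−p*)·51.6938]/1.31 = 25.8913. B = V − Δ·S = 59.4313.
(1,1): S=62.3500. Δ = (V_up−V_dn)/(S_up−S_dn) = (5.0201−29.2220)/(90.4075−48.6330) = -0.5793. V = [p*·5.0201 + (1−p*)·29.2220]/1.31 = 7.6925. B = V − Δ·S = 43.8147.
(0,0): S=43.0000. Δ = (V_up−V_dn)/(S_up−S_dn) = (7.6925−25.8913)/(62.3500−33.5400) = -0.6317. V = [p*·7.6925 + (1−p*)·25.8913]/1.31 = 8.7750. B = V − Δ·S = 35.9373.
Each (Δ,B) replicates both successor values, so the strategy is self-financing and V0 is arbitrage-free.

(0,0): Delta=-0.6317 Bond=35.9373
(1,0): Delta=-1.0000 Bond=59.4313
(1,1): Delta=-0.5793 Bond=43.8147
(2,0): Delta=-1.0000 Bond=77.8550
(2,1): Delta=-1.0000 Bond=77.8550
(2,2): Delta=-0.5196 Bond=51.9934
V0=8.7750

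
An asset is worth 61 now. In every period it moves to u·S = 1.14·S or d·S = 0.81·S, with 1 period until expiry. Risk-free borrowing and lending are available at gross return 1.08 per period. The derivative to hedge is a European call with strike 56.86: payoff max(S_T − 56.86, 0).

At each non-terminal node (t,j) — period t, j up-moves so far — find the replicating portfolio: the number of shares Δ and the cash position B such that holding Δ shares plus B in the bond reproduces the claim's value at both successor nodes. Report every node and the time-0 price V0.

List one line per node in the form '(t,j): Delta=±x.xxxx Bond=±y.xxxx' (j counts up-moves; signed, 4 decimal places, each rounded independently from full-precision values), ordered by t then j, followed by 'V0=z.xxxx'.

(0,0): Delta=0.6299 Bond=-28.8182
V0=9.6061

The replicating-portfolio and risk-neutral prices coincide; use p* = (1.08−0.81)/(1.14−0.81) = 0.8182 for the latter.
Terminal values V(1,·): V(1,0)=0.0000, V(1,1)=12.6800
Node (0,0) S=61.0000: V=(p*·12.6800+(1−p*)·0.0000)/1.08=9.6061; Δ=(12.6800−0.0000)/(69.5400−49.4100)=0.6299; B=V−Δ·S=-28.8182
Check: Δ(0,0)·S0 + B(0,0) = 9.6061 = V0.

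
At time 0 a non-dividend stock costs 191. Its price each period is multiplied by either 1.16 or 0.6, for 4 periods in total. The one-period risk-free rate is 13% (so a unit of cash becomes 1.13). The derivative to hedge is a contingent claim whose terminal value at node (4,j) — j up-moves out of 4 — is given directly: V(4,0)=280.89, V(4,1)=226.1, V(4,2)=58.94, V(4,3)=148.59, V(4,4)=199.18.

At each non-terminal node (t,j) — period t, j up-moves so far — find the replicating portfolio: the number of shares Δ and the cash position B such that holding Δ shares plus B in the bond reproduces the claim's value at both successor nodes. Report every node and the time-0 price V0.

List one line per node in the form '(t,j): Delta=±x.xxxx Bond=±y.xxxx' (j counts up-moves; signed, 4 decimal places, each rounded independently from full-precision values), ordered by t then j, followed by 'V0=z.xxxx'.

(0,0): Delta=0.3526 Bond=47.8551
(1,0): Delta=0.7712 Bond=6.1123
(1,1): Delta=0.3404 Bond=56.7913
(2,0): Delta=-3.7034 Bond=314.5786
(2,1): Delta=0.9022 Bond=-10.5084
(2,2): Delta=0.3239 Bond=68.4014
(3,0): Delta=-2.3715 Bond=300.5253
(3,1): Delta=-3.7424 Bond=358.5841
(3,2): Delta=1.0382 Bond=-32.8439
(3,3): Delta=0.3030 Bond=83.5278
V0=115.2077

Risk-neutral probability p* = (R−d)/(u−d) = (1.13−0.6)/(1.16−0.6) = 0.9464.
At expiry t=4: V(4,0)=280.8900, V(4,1)=226.1000, V(4,2)=58.9400, V(4,3)=148.5900, V(4,4)=199.1800
(3,0): S=41.2560. Δ = (V_up−V_dn)/(S_up−S_dn) = (226.1000−280.8900)/(47.8570−24.7536) = -2.3715. V = [p*·226.1000 + (1−p*)·280.8900]/1.13 = 202.6860. B = V − Δ·S = 300.5253.
(3,1): S=79.7616. Δ = (V_up−V_dn)/(S_up−S_dn) = (58.9400−226.1000)/(92.5235−47.8570) = -3.7424. V = [p*·58.9400 + (1−p*)·226.1000]/1.13 = 60.0841. B = V − Δ·S = 358.5841.
(3,2): S=154.2058. Δ = (V_up−V_dn)/(S_up−S_dn) = (148.5900−58.9400)/(178.8787−92.5235) = 1.0382. V = [p*·148.5900 + (1−p*)·58.9400]/1.13 = 127.2454. B = V − Δ·S = -32.8439.
(3,3): S=298.1311. Δ = (V_up−V_dn)/(S_up−S_dn) = (199.1800−148.5900)/(345.8321−178.8787) = 0.3030. V = [p*·199.1800 + (1−p*)·148.5900]/1.13 = 173.8671. B = V − Δ·S = 83.5278.
(2,0): S=68.7600. Δ = (V_up−V_dn)/(S_up−S_dn) = (60.0841−202.6860)/(79.7616−41.2560) = -3.7034. V = [p*·60.0841 + (1−p*)·202.6860]/1.13 = 59.9323. B = V − Δ·S = 314.5786.
(2,1): S=132.9360. Δ = (V_up−V_dn)/(S_up−S_dn) = (127.2454−60.0841)/(154.2058−79.7616) = 0.9022. V = [p*·127.2454 + (1−p*)·60.0841]/1.13 = 109.4226. B = V − Δ·S = -10.5084.
(2,2): S=257.0096. Δ = (V_up−V_dn)/(S_up−S_dn) = (173.8671−127.2454)/(298.1311−154.2058) = 0.3239. V = [p*·173.8671 + (1−p*)·127.2454]/1.13 = 151.6544. B = V − Δ·S = 68.4014.
(1,0): S=114.6000. Δ = (V_up−V_dn)/(S_up−S_dn) = (109.4226−59.9323)/(132.9360−68.7600) = 0.7712. V = [p*·109.4226 + (1−p*)·59.9323]/1.13 = 94.4879. B = V − Δ·S = 6.1123.
(1,1): S=221.5600. Δ = (V_up−V_dn)/(S_up−S_dn) = (151.6544−109.4226)/(257.0096−132.9360) = 0.3404. V = [p*·151.6544 + (1−p*)·109.4226]/1.13 = 132.2053. B = V − Δ·S = 56.7913.
(0,0): S=191.0000. Δ = (V_up−V_dn)/(S_up−S_dn) = (132.2053−94.4879)/(221.5600−114.6000) = 0.3526. V = [p*·132.2053 + (1−p*)·94.4879]/1.13 = 115.2077. B = V − Δ·S = 47.8551.
Self-financing check: at every node Δ·S+B equals the discounted successor values.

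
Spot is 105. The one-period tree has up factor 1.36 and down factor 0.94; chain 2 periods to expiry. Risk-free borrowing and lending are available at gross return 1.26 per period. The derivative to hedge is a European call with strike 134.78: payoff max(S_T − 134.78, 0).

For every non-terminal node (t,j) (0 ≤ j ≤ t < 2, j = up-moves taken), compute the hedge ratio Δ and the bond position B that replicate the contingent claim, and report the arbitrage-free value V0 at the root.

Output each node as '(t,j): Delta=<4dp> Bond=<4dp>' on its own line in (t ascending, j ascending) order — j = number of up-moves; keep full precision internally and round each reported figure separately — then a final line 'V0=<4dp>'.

(0,0): Delta=0.8149 Bond=-63.8307
(1,0): Delta=0.0000 Bond=0.0000
(1,1): Delta=0.9909 Bond=-105.5599
V0=21.7296

Under the risk-neutral measure, an up-move has probability p* = (R−d)/(u−d) = 0.7619 and values discount at R = 1.26.
At expiry t=2: V(2,0)=0.0000, V(2,1)=0.0000, V(2,2)=59.4280
Node (1,0) S=98.7000: V=(p*·0.0000+(1−p*)·0.0000)/1.26=0.0000; Δ=(0.0000−0.0000)/(134.2320−92.7780)=0.0000; B=V−Δ·S=0.0000
Node (1,1) S=142.8000: V=(p*·59.4280+(1−p*)·0.0000)/1.26=35.9353; Δ=(59.4280−0.0000)/(194.2080−134.2320)=0.9909; B=V−Δ·S=-105.5599
Node (0,0) S=105.0000: V=(p*·35.9353+(1−p*)·0.0000)/1.26=21.7296; Δ=(35.9353−0.0000)/(142.8000−98.7000)=0.8149; B=V−Δ·S=-63.8307
Check: Δ(0,0)·S0 + B(0,0) = 21.7296 = V0.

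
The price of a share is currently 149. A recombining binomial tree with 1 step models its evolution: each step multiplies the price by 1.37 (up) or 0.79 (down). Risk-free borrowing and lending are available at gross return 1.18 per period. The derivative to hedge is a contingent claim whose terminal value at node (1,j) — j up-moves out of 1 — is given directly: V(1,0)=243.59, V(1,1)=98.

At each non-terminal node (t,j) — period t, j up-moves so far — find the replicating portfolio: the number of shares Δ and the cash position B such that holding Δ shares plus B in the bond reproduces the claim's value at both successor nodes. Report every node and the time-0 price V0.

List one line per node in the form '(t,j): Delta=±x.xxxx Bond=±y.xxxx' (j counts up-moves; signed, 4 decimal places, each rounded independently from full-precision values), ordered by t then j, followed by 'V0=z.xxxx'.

(0,0): Delta=-1.6847 Bond=374.4861
V0=123.4689

Since d<R<u, set p* = (R−d)/(u−d) = 0.6724; price each node as the discounted p*-expectation of its children.
Payoff layer (t=1): V(1,0)=243.5900, V(1,1)=98.0000
(0,0): S=149.0000. Δ = (V_up−V_dn)/(S_up−S_dn) = (98.0000−243.5900)/(204.1300−117.7100) = -1.6847. V = [p*·98.0000 + (1−p*)·243.5900]/1.18 = 123.4689. B = V − Δ·S = 374.4861.
Check: Δ(0,0)·S0 + B(0,0) = 123.4689 = V0.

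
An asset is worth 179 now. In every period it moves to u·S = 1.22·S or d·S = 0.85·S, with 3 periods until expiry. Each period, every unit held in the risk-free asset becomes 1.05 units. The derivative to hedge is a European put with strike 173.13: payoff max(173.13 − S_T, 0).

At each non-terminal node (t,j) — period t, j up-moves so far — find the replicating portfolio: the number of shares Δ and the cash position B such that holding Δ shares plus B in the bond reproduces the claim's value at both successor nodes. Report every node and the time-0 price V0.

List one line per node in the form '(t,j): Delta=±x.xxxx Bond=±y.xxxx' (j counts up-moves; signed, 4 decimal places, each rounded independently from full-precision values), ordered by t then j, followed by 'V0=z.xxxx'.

Risk-neutral probability p* = (R−d)/(u−d) = (1.05−0.85)/(1.22−0.85) = 0.5405.
Payoff layer (t=3): V(3,0)=63.2016, V(3,1)=15.3505, V(3,2)=0.0000, V(3,3)=0.0000
  t=2,j=0: stock 129.3275 → up 157.7795 (V=15.3505), down 109.9284 (V=63.2016). Price 35.5582; hedge Δ=-1.0000, bond B=164.8857.
  t=2,j=1: stock 185.6230 → up 226.4601 (V=0.0000), down 157.7796 (V=15.3505). Price 6.7171; hedge Δ=-0.2235, bond B=48.2048.
  t=2,j=2: stock 266.4236 → up 325.0368 (V=0.0000), down 226.4601 (V=0.0000). Price 0.0000; hedge Δ=0.0000, bond B=0.0000.
  t=1,j=0: stock 152.1500 → up 185.6230 (V=6.7171), down 129.3275 (V=35.5582). Price 19.0175; hedge Δ=-0.5123, bond B=96.9666.
  t=1,j=1: stock 218.3800 → up 266.4236 (V=0.0000), down 185.6230 (V=6.7171). Price 2.9393; hedge Δ=-0.0831, bond B=21.0935.
  t=0,j=0: stock 179.0000 → up 218.3800 (V=2.9393), down 152.1500 (V=19.0175). Price 9.8348; hedge Δ=-0.2428, bond B=53.2896.
Root portfolio cost Δ·179+B reproduces V0=9.8348.

(0,0): Delta=-0.2428 Bond=53.2896
(1,0): Delta=-0.5123 Bond=96.9666
(1,1): Delta=-0.0831 Bond=21.0935
(2,0): Delta=-1.0000 Bond=164.8857
(2,1): Delta=-0.2235 Bond=48.2048
(2,2): Delta=0.0000 Bond=0.0000
V0=9.8348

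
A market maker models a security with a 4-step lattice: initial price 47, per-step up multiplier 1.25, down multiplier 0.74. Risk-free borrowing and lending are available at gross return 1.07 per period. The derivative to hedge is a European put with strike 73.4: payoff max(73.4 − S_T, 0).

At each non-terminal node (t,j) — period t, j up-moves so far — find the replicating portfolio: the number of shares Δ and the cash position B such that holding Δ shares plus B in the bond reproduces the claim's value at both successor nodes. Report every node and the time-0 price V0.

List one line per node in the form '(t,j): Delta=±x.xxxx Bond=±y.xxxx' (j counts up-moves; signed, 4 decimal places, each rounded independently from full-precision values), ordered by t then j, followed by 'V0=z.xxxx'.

(0,0): Delta=-0.6185 Bond=43.5974
(1,0): Delta=-1.0000 Bond=59.9163
(1,1): Delta=-0.4954 Bond=39.4126
(2,0): Delta=-1.0000 Bond=64.1104
(2,1): Delta=-1.0000 Bond=64.1104
(2,2): Delta=-0.3324 Bond=30.2047
(3,0): Delta=-1.0000 Bond=68.5981
(3,1): Delta=-1.0000 Bond=68.5981
(3,2): Delta=-1.0000 Bond=68.5981
(3,3): Delta=-0.1168 Bond=12.5305
V0=14.5259

No-arbitrage ⇒ martingale measure with p* = (R−d)/(u−d) = 0.6471.
At expiry t=4: V(4,0)=59.3063, V(4,1)=49.5931, V(4,2)=33.1856, V(4,3)=5.4703, V(4,4)=0.0000
Node (3,0) S=19.0455: V=(p*·49.5931+(1−p*)·59.3063)/1.07=49.5526; Δ=(49.5931−59.3063)/(23.8069−14.0937)=-1.0000; B=V−Δ·S=68.5981
Node (3,1) S=32.1715: V=(p*·33.1856+(1−p*)·49.5931)/1.07=36.4266; Δ=(33.1856−49.5931)/(40.2144−23.8069)=-1.0000; B=V−Δ·S=68.5981
Node (3,2) S=54.3438: V=(p*·5.4703+(1−p*)·33.1856)/1.07=14.2544; Δ=(5.4703−33.1856)/(67.9297−40.2144)=-1.0000; B=V−Δ·S=68.5981
Node (3,3) S=91.7969: V=(p*·0.0000+(1−p*)·5.4703)/1.07=1.8044; Δ=(0.0000−5.4703)/(114.7461−67.9297)=-0.1168; B=V−Δ·S=12.5305
Node (2,0) S=25.7372: V=(p*·36.4266+(1−p*)·49.5526)/1.07=38.3732; Δ=(36.4266−49.5526)/(32.1715−19.0455)=-1.0000; B=V−Δ·S=64.1104
Node (2,1) S=43.4750: V=(p*·14.2544+(1−p*)·36.4266)/1.07=20.6354; Δ=(14.2544−36.4266)/(54.3438−32.1715)=-1.0000; B=V−Δ·S=64.1104
Node (2,2) S=73.4375: V=(p*·1.8044+(1−p*)·14.2544)/1.07=5.7930; Δ=(1.8044−14.2544)/(91.7969−54.3438)=-0.3324; B=V−Δ·S=30.2047
Node (1,0) S=34.7800: V=(p*·20.6354+(1−p*)·38.3732)/1.07=25.1363; Δ=(20.6354−38.3732)/(43.4750−25.7372)=-1.0000; B=V−Δ·S=59.9163
Node (1,1) S=58.7500: V=(p*·5.7930+(1−p*)·20.6354)/1.07=10.3098; Δ=(5.7930−20.6354)/(73.4375−43.4750)=-0.4954; B=V−Δ·S=39.4126
Node (0,0) S=47.0000: V=(p*·10.3098+(1−p*)·25.1363)/1.07=14.5259; Δ=(10.3098−25.1363)/(58.7500−34.7800)=-0.6185; B=V−Δ·S=43.5974
Root portfolio cost Δ·47+B reproduces V0=14.5259.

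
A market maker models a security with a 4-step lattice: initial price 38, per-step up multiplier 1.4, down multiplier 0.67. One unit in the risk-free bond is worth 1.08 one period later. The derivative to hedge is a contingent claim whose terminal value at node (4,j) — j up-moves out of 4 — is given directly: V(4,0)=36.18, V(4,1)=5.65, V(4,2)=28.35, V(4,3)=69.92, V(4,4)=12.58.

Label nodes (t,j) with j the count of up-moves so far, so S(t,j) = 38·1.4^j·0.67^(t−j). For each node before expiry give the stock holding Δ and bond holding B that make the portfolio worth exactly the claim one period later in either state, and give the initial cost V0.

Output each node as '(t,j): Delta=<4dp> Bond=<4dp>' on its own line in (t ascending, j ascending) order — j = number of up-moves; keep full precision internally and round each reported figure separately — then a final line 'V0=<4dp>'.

(0,0): Delta=0.3395 Bond=13.3307
(1,0): Delta=0.8499 Bond=1.4031
(1,1): Delta=0.1489 Bond=24.5388
(2,0): Delta=-0.0471 Bond=16.8164
(2,1): Delta=1.1849 Bond=-10.4270
(2,2): Delta=-0.2381 Bond=55.3245
(3,0): Delta=-3.6593 Bond=59.4451
(3,1): Delta=1.3021 Bond=-14.0595
(3,2): Delta=1.1411 Bond=-9.0771
(3,3): Delta=-0.7533 Bond=113.4696
V0=26.2317

Risk-neutral probability p* = (R−d)/(u−d) = (1.08−0.67)/(1.4−0.67) = 0.5616.
At expiry t=4: V(4,0)=36.1800, V(4,1)=5.6500, V(4,2)=28.3500, V(4,3)=69.9200, V(4,4)=12.5800
Node (3,0) S=11.4290: V=(p*·5.6500+(1−p*)·36.1800)/1.08=17.6232; Δ=(5.6500−36.1800)/(16.0006−7.6574)=-3.6593; B=V−Δ·S=59.4451
Node (3,1) S=23.8815: V=(p*·28.3500+(1−p*)·5.6500)/1.08=17.0364; Δ=(28.3500−5.6500)/(33.4341−16.0006)=1.3021; B=V−Δ·S=-14.0595
Node (3,2) S=49.9016: V=(p*·69.9200+(1−p*)·28.3500)/1.08=47.8681; Δ=(69.9200−28.3500)/(69.8622−33.4341)=1.1411; B=V−Δ·S=-9.0771
Node (3,3) S=104.2720: V=(p*·12.5800+(1−p*)·69.9200)/1.08=34.9216; Δ=(12.5800−69.9200)/(145.9808−69.8622)=-0.7533; B=V−Δ·S=113.4696
Node (2,0) S=17.0582: V=(p*·17.0364+(1−p*)·17.6232)/1.08=16.0126; Δ=(17.0364−17.6232)/(23.8815−11.4290)=-0.0471; B=V−Δ·S=16.8164
Node (2,1) S=35.6440: V=(p*·47.8681+(1−p*)·17.0364)/1.08=31.8082; Δ=(47.8681−17.0364)/(49.9016−23.8815)=1.1849; B=V−Δ·S=-10.4270
Node (2,2) S=74.4800: V=(p*·34.9216+(1−p*)·47.8681)/1.08=37.5896; Δ=(34.9216−47.8681)/(104.2720−49.9016)=-0.2381; B=V−Δ·S=55.3245
Node (1,0) S=25.4600: V=(p*·31.8082+(1−p*)·16.0126)/1.08=23.0408; Δ=(31.8082−16.0126)/(35.6440−17.0582)=0.8499; B=V−Δ·S=1.4031
Node (1,1) S=53.2000: V=(p*·37.5896+(1−p*)·31.8082)/1.08=32.4586; Δ=(37.5896−31.8082)/(74.4800−35.6440)=0.1489; B=V−Δ·S=24.5388
Node (0,0) S=38.0000: V=(p*·32.4586+(1−p*)·23.0408)/1.08=26.2317; Δ=(32.4586−23.0408)/(53.2000−25.4600)=0.3395; B=V−Δ·S=13.3307
The time-0 hedge costs 26.2317, which is the no-arbitrage price.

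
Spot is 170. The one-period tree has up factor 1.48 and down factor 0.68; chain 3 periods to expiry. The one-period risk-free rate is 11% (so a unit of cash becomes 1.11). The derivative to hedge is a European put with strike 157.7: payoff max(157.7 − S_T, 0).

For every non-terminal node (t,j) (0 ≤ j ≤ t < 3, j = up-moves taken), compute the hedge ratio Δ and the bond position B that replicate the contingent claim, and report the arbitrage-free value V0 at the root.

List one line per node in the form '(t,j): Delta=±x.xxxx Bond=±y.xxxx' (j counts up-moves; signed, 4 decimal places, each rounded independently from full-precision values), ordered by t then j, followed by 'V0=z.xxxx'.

No-arbitrage ⇒ martingale measure with p* = (R−d)/(u−d) = 0.5375.
Terminal payoffs: V(3,0)=104.2466, V(3,1)=41.3602, V(3,2)=0.0000, V(3,3)=0.0000
  t=2,j=0: stock 78.6080 → up 116.3398 (V=41.3602), down 53.4534 (V=104.2466). Price 63.4641; hedge Δ=-1.0000, bond B=142.0721.
  t=2,j=1: stock 171.0880 → up 253.2102 (V=0.0000), down 116.3398 (V=41.3602). Price 17.2334; hedge Δ=-0.3022, bond B=68.9336.
  t=2,j=2: stock 372.3680 → up 551.1046 (V=0.0000), down 253.2102 (V=0.0000). Price 0.0000; hedge Δ=0.0000, bond B=0.0000.
  t=1,j=0: stock 115.6000 → up 171.0880 (V=17.2334), down 78.6080 (V=63.4641). Price 34.7884; hedge Δ=-0.4999, bond B=92.5767.
  t=1,j=1: stock 251.6000 → up 372.3680 (V=0.0000), down 171.0880 (V=17.2334). Price 7.1806; hedge Δ=-0.0856, bond B=28.7223.
  t=0,j=0: stock 170.0000 → up 251.6000 (V=7.1806), down 115.6000 (V=34.7884). Price 17.9722; hedge Δ=-0.2030, bond B=52.4820.
Self-financing check: at every node Δ·S+B equals the discounted successor values.

(0,0): Delta=-0.2030 Bond=52.4820
(1,0): Delta=-0.4999 Bond=92.5767
(1,1): Delta=-0.0856 Bond=28.7223
(2,0): Delta=-1.0000 Bond=142.0721
(2,1): Delta=-0.3022 Bond=68.9336
(2,2): Delta=0.0000 Bond=0.0000
V0=17.9722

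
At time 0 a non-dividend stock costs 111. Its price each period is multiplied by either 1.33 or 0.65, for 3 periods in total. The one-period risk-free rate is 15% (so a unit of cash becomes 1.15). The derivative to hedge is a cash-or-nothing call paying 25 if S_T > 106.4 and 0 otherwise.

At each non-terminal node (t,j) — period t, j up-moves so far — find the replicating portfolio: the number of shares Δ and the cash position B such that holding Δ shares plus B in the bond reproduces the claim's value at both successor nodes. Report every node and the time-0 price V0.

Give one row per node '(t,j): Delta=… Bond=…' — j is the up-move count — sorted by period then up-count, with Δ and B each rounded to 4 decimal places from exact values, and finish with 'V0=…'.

(0,0): Delta=0.0975 Bond=2.7707
(1,0): Delta=0.3258 Bond=-13.2865
(1,1): Delta=0.0573 Bond=9.1166
(2,0): Delta=0.0000 Bond=0.0000
(2,1): Delta=0.3831 Bond=-20.7801
(2,2): Delta=0.0000 Bond=21.7391
V0=13.5923

Since d<R<u, set p* = (R−d)/(u−d) = 0.7353; price each node as the discounted p*-expectation of its children.
Terminal values V(3,·): V(3,0)=0.0000, V(3,1)=0.0000, V(3,2)=25.0000, V(3,3)=25.0000
Node (2,0) S=46.8975: V=(p*·0.0000+(1−p*)·0.0000)/1.15=0.0000; Δ=(0.0000−0.0000)/(62.3737−30.4834)=0.0000; B=V−Δ·S=0.0000
Node (2,1) S=95.9595: V=(p*·25.0000+(1−p*)·0.0000)/1.15=15.9847; Δ=(25.0000−0.0000)/(127.6261−62.3737)=0.3831; B=V−Δ·S=-20.7801
Node (2,2) S=196.3479: V=(p*·25.0000+(1−p*)·25.0000)/1.15=21.7391; Δ=(25.0000−25.0000)/(261.1427−127.6261)=0.0000; B=V−Δ·S=21.7391
Node (1,0) S=72.1500: V=(p*·15.9847+(1−p*)·0.0000)/1.15=10.2204; Δ=(15.9847−0.0000)/(95.9595−46.8975)=0.3258; B=V−Δ·S=-13.2865
Node (1,1) S=147.6300: V=(p*·21.7391+(1−p*)·15.9847)/1.15=17.5790; Δ=(21.7391−15.9847)/(196.3479−95.9595)=0.0573; B=V−Δ·S=9.1166
Node (0,0) S=111.0000: V=(p*·17.5790+(1−p*)·10.2204)/1.15=13.5923; Δ=(17.5790−10.2204)/(147.6300−72.1500)=0.0975; B=V−Δ·S=2.7707
Each (Δ,B) replicates both successor values, so the strategy is self-financing and V0 is arbitrage-free.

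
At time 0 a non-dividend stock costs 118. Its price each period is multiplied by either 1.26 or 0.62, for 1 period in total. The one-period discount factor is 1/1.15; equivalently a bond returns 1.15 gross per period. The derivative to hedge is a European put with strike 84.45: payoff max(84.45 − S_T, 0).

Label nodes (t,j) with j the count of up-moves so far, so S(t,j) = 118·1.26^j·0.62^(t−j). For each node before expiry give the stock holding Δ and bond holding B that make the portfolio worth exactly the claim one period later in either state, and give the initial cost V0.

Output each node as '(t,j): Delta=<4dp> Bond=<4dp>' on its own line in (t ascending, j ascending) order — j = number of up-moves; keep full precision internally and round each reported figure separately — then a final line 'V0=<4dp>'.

(0,0): Delta=-0.1495 Bond=19.3280
V0=1.6874

The replicating-portfolio and risk-neutral prices coincide; use p* = (1.15−0.62)/(1.26−0.62) = 0.8281 for the latter.
At expiry t=1: V(1,0)=11.2900, V(1,1)=0.0000
(0,0): S=118.0000. Δ = (V_up−V_dn)/(S_up−S_dn) = (0.0000−11.2900)/(148.6800−73.1600) = -0.1495. V = [p*·0.0000 + (1−p*)·11.2900]/1.15 = 1.6874. B = V − Δ·S = 19.3280.
Root portfolio cost Δ·118+B reproduces V0=1.6874.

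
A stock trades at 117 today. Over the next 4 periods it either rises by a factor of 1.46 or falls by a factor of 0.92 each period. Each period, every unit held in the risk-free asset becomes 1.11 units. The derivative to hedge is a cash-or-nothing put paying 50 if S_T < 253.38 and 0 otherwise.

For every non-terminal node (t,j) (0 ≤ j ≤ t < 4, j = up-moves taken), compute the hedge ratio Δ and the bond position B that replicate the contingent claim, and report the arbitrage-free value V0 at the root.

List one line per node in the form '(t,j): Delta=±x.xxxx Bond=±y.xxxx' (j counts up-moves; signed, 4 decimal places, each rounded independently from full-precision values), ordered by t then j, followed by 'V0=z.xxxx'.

(0,0): Delta=-0.1393 Bond=45.0097
(1,0): Delta=-0.0864 Bond=44.2706
(1,1): Delta=-0.2007 Bond=60.4427
(2,0): Delta=0.0000 Bond=40.5811
(2,1): Delta=-0.1868 Bond=64.9075
(2,2): Delta=-0.2168 Bond=71.1144
(3,0): Delta=0.0000 Bond=45.0450
(3,1): Delta=0.0000 Bond=45.0450
(3,2): Delta=-0.4035 Bond=121.7885
(3,3): Delta=0.0000 Bond=0.0000
V0=28.7122

The replicating-portfolio and risk-neutral prices coincide; use p* = (1.11−0.92)/(1.46−0.92) = 0.3519 for the latter.
Terminal payoffs: V(4,0)=50.0000, V(4,1)=50.0000, V(4,2)=50.0000, V(4,3)=0.0000, V(4,4)=0.0000
(3,0): S=91.1065. Δ = (V_up−V_dn)/(S_up−S_dn) = (50.0000−50.0000)/(133.0155−83.8180) = 0.0000. V = [p*·50.0000 + (1−p*)·50.0000]/1.11 = 45.0450. B = V − Δ·S = 45.0450.
(3,1): S=144.5820. Δ = (V_up−V_dn)/(S_up−S_dn) = (50.0000−50.0000)/(211.0898−133.0155) = 0.0000. V = [p*·50.0000 + (1−p*)·50.0000]/1.11 = 45.0450. B = V − Δ·S = 45.0450.
(3,2): S=229.4454. Δ = (V_up−V_dn)/(S_up−S_dn) = (0.0000−50.0000)/(334.9903−211.0898) = -0.4035. V = [p*·0.0000 + (1−p*)·50.0000]/1.11 = 29.1959. B = V − Δ·S = 121.7885.
(3,3): S=364.1199. Δ = (V_up−V_dn)/(S_up−S_dn) = (0.0000−0.0000)/(531.6151−334.9903) = 0.0000. V = [p*·0.0000 + (1−p*)·0.0000]/1.11 = 0.0000. B = V − Δ·S = 0.0000.
(2,0): S=99.0288. Δ = (V_up−V_dn)/(S_up−S_dn) = (45.0450−45.0450)/(144.5820−91.1065) = 0.0000. V = [p*·45.0450 + (1−p*)·45.0450]/1.11 = 40.5811. B = V − Δ·S = 40.5811.
(2,1): S=157.1544. Δ = (V_up−V_dn)/(S_up−S_dn) = (29.1959−45.0450)/(229.4454−144.5820) = -0.1868. V = [p*·29.1959 + (1−p*)·45.0450]/1.11 = 35.5572. B = V − Δ·S = 64.9075.
(2,2): S=249.3972. Δ = (V_up−V_dn)/(S_up−S_dn) = (0.0000−29.1959)/(364.1199−229.4454) = -0.2168. V = [p*·0.0000 + (1−p*)·29.1959]/1.11 = 17.0480. B = V − Δ·S = 71.1144.
(1,0): S=107.6400. Δ = (V_up−V_dn)/(S_up−S_dn) = (35.5572−40.5811)/(157.1544−99.0288) = -0.0864. V = [p*·35.5572 + (1−p*)·40.5811]/1.11 = 34.9671. B = V − Δ·S = 44.2706.
(1,1): S=170.8200. Δ = (V_up−V_dn)/(S_up−S_dn) = (17.0480−35.5572)/(249.3972−157.1544) = -0.2007. V = [p*·17.0480 + (1−p*)·35.5572]/1.11 = 26.1664. B = V − Δ·S = 60.4427.
(0,0): S=117.0000. Δ = (V_up−V_dn)/(S_up−S_dn) = (26.1664−34.9671)/(170.8200−107.6400) = -0.1393. V = [p*·26.1664 + (1−p*)·34.9671]/1.11 = 28.7122. B = V − Δ·S = 45.0097.
Self-financing check: at every node Δ·S+B equals the discounted successor values.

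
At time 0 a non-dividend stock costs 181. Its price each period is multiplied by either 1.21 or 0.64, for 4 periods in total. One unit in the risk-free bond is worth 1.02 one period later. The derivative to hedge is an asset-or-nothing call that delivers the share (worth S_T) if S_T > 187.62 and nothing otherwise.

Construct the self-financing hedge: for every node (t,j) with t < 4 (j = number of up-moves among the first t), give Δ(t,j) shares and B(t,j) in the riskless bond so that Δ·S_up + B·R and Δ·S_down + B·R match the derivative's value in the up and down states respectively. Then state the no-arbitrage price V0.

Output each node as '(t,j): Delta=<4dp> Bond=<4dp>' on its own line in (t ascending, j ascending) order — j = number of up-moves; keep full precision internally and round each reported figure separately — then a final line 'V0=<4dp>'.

Since d<R<u, set p* = (R−d)/(u−d) = 0.6667; price each node as the discounted p*-expectation of its children.
Terminal payoffs: V(4,0)=0.0000, V(4,1)=0.0000, V(4,2)=0.0000, V(4,3)=205.2176, V(4,4)=387.9896
(3,0): S=47.4481. Δ = (V_up−V_dn)/(S_up−S_dn) = (0.0000−0.0000)/(57.4122−30.3668) = 0.0000. V = [p*·0.0000 + (1−p*)·0.0000]/1.02 = 0.0000. B = V − Δ·S = 0.0000.
(3,1): S=89.7065. Δ = (V_up−V_dn)/(S_up−S_dn) = (0.0000−0.0000)/(108.5449−57.4122) = 0.0000. V = [p*·0.0000 + (1−p*)·0.0000]/1.02 = 0.0000. B = V − Δ·S = 0.0000.
(3,2): S=169.6013. Δ = (V_up−V_dn)/(S_up−S_dn) = (205.2176−0.0000)/(205.2176−108.5449) = 2.1228. V = [p*·205.2176 + (1−p*)·0.0000]/1.02 = 134.1292. B = V − Δ·S = -225.9018.
(3,3): S=320.6525. Δ = (V_up−V_dn)/(S_up−S_dn) = (387.9896−205.2176)/(387.9896−205.2176) = 1.0000. V = [p*·387.9896 + (1−p*)·205.2176]/1.02 = 320.6525. B = V − Δ·S = 0.0000.
(2,0): S=74.1376. Δ = (V_up−V_dn)/(S_up−S_dn) = (0.0000−0.0000)/(89.7065−47.4481) = 0.0000. V = [p*·0.0000 + (1−p*)·0.0000]/1.02 = 0.0000. B = V − Δ·S = 0.0000.
(2,1): S=140.1664. Δ = (V_up−V_dn)/(S_up−S_dn) = (134.1292−0.0000)/(169.6013−89.7065) = 1.6788. V = [p*·134.1292 + (1−p*)·0.0000]/1.02 = 87.6661. B = V − Δ·S = -147.6482.
(2,2): S=265.0021. Δ = (V_up−V_dn)/(S_up−S_dn) = (320.6525−134.1292)/(320.6525−169.6013) = 1.2348. V = [p*·320.6525 + (1−p*)·134.1292]/1.02 = 253.4099. B = V − Δ·S = -73.8241.
(1,0): S=115.8400. Δ = (V_up−V_dn)/(S_up−S_dn) = (87.6661−0.0000)/(140.1664−74.1376) = 1.3277. V = [p*·87.6661 + (1−p*)·0.0000]/1.02 = 57.2981. B = V − Δ·S = -96.5021.
(1,1): S=219.0100. Δ = (V_up−V_dn)/(S_up−S_dn) = (253.4099−87.6661)/(265.0021−140.1664) = 1.3277. V = [p*·253.4099 + (1−p*)·87.6661]/1.02 = 194.2764. B = V − Δ·S = -96.5021.
(0,0): S=181.0000. Δ = (V_up−V_dn)/(S_up−S_dn) = (194.2764−57.2981)/(219.0100−115.8400) = 1.3277. V = [p*·194.2764 + (1−p*)·57.2981]/1.02 = 145.7029. B = V − Δ·S = -94.6099.
The time-0 hedge costs 145.7029, which is the no-arbitrage price.

(0,0): Delta=1.3277 Bond=-94.6099
(1,0): Delta=1.3277 Bond=-96.5021
(1,1): Delta=1.3277 Bond=-96.5021
(2,0): Delta=0.0000 Bond=0.0000
(2,1): Delta=1.6788 Bond=-147.6482
(2,2): Delta=1.2348 Bond=-73.8241
(3,0): Delta=0.0000 Bond=0.0000
(3,1): Delta=0.0000 Bond=0.0000
(3,2): Delta=2.1228 Bond=-225.9018
(3,3): Delta=1.0000 Bond=0.0000
V0=145.7029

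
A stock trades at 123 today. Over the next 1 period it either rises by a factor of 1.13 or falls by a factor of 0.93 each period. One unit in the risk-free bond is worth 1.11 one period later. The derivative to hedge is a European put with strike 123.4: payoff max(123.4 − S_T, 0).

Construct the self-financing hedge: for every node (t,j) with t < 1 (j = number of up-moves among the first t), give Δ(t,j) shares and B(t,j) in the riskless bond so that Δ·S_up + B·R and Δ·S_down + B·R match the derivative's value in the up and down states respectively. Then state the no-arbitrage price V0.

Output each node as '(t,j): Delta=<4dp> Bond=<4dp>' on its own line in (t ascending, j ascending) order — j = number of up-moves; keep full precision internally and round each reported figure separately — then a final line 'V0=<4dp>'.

No-arbitrage ⇒ martingale measure with p* = (R−d)/(u−d) = 0.9000.
At expiry t=1: V(1,0)=9.0100, V(1,1)=0.0000
Node (0,0) S=123.0000: V=(p*·0.0000+(1−p*)·9.0100)/1.11=0.8117; Δ=(0.0000−9.0100)/(138.9900−114.3900)=-0.3663; B=V−Δ·S=45.8617
Self-financing check: at every node Δ·S+B equals the discounted successor values.

(0,0): Delta=-0.3663 Bond=45.8617
V0=0.8117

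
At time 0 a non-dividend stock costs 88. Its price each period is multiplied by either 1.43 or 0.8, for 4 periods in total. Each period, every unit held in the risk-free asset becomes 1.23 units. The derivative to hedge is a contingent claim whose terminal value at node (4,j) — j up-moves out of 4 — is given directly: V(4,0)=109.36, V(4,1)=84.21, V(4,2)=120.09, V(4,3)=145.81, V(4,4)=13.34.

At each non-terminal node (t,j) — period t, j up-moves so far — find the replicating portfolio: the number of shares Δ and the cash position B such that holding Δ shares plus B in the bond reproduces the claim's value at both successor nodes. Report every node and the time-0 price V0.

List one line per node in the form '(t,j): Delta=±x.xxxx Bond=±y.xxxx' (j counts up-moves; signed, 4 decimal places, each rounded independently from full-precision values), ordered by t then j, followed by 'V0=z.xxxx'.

(0,0): Delta=-0.2337 Bond=66.0313
(1,0): Delta=0.3725 Bond=38.5404
(1,1): Delta=-0.3914 Bond=101.0688
(2,0): Delta=0.3782 Bond=47.0850
(2,1): Delta=0.3710 Bond=47.5534
(2,2): Delta=-0.5898 Bond=160.0176
(3,0): Delta=-0.8860 Bond=114.8752
(3,1): Delta=0.7072 Bond=31.4212
(3,2): Delta=0.2836 Bond=71.0810
(3,3): Delta=-0.8171 Bond=255.3056
V0=45.4655

No-arbitrage ⇒ martingale measure with p* = (R−d)/(u−d) = 0.6825.
Terminal payoffs: V(4,0)=109.3600, V(4,1)=84.2100, V(4,2)=120.0900, V(4,3)=145.8100, V(4,4)=13.3400
Node (3,0) S=45.0560: V=(p*·84.2100+(1−p*)·109.3600)/1.23=74.9546; Δ=(84.2100−109.3600)/(64.4301−36.0448)=-0.8860; B=V−Δ·S=114.8752
Node (3,1) S=80.5376: V=(p*·120.0900+(1−p*)·84.2100)/1.23=88.3736; Δ=(120.0900−84.2100)/(115.1688−64.4301)=0.7072; B=V−Δ·S=31.4212
Node (3,2) S=143.9610: V=(p*·145.8100+(1−p*)·120.0900)/1.23=111.9064; Δ=(145.8100−120.0900)/(205.8642−115.1688)=0.2836; B=V−Δ·S=71.0810
Node (3,3) S=257.3302: V=(p*·13.3400+(1−p*)·145.8100)/1.23=45.0357; Δ=(13.3400−145.8100)/(367.9822−205.8642)=-0.8171; B=V−Δ·S=255.3056
Node (2,0) S=56.3200: V=(p*·88.3736+(1−p*)·74.9546)/1.23=68.3850; Δ=(88.3736−74.9546)/(80.5376−45.0560)=0.3782; B=V−Δ·S=47.0850
Node (2,1) S=100.6720: V=(p*·111.9064+(1−p*)·88.3736)/1.23=84.9071; Δ=(111.9064−88.3736)/(143.9610−80.5376)=0.3710; B=V−Δ·S=47.5534
Node (2,2) S=179.9512: V=(p*·45.0357+(1−p*)·111.9064)/1.23=53.8736; Δ=(45.0357−111.9064)/(257.3302−143.9610)=-0.5898; B=V−Δ·S=160.0176
Node (1,0) S=70.4000: V=(p*·84.9071+(1−p*)·68.3850)/1.23=64.7658; Δ=(84.9071−68.3850)/(100.6720−56.3200)=0.3725; B=V−Δ·S=38.5404
Node (1,1) S=125.8400: V=(p*·53.8736+(1−p*)·84.9071)/1.23=51.8094; Δ=(53.8736−84.9071)/(179.9512−100.6720)=-0.3914; B=V−Δ·S=101.0688
Node (0,0) S=88.0000: V=(p*·51.8094+(1−p*)·64.7658)/1.23=45.4655; Δ=(51.8094−64.7658)/(125.8400−70.4000)=-0.2337; B=V−Δ·S=66.0313
Root portfolio cost Δ·88+B reproduces V0=45.4655.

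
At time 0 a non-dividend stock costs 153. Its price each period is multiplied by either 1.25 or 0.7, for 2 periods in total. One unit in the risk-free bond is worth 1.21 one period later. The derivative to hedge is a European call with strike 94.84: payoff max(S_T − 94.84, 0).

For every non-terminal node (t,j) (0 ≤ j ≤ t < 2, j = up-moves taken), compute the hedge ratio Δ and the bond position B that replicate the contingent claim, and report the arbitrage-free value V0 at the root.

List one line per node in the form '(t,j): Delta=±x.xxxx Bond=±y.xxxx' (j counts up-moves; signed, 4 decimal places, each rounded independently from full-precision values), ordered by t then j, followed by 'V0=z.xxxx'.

(0,0): Delta=0.9858 Bond=-62.5338
(1,0): Delta=0.6627 Bond=-41.0586
(1,1): Delta=1.0000 Bond=-78.3802
V0=88.2948

The replicating-portfolio and risk-neutral prices coincide; use p* = (1.21−0.7)/(1.25−0.7) = 0.9273 for the latter.
Payoff layer (t=2): V(2,0)=0.0000, V(2,1)=39.0350, V(2,2)=144.2225
  t=1,j=0: stock 107.1000 → up 133.8750 (V=39.0350), down 74.9700 (V=0.0000). Price 29.9141; hedge Δ=0.6627, bond B=-41.0586.
  t=1,j=1: stock 191.2500 → up 239.0625 (V=144.2225), down 133.8750 (V=39.0350). Price 112.8698; hedge Δ=1.0000, bond B=-78.3802.
  t=0,j=0: stock 153.0000 → up 191.2500 (V=112.8698), down 107.1000 (V=29.9141). Price 88.2948; hedge Δ=0.9858, bond B=-62.5338.
Root portfolio cost Δ·153+B reproduces V0=88.2948.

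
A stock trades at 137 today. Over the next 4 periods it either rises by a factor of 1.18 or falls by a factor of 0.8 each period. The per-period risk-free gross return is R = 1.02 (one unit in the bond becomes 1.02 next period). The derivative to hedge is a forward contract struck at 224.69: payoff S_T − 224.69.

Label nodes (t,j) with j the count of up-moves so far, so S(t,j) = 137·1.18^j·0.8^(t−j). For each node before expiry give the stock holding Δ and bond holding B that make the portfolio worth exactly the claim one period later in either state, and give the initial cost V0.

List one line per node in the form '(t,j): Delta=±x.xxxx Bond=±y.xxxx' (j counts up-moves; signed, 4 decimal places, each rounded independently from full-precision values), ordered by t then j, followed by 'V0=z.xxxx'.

Under the risk-neutral measure, an up-move has probability p* = (R−d)/(u−d) = 0.5789 and values discount at R = 1.02.
At expiry t=4: V(4,0)=-168.5748, V(4,1)=-141.9201, V(4,2)=-102.6044, V(4,3)=-44.6137, V(4,4)=40.9226
  t=3,j=0: stock 70.1440 → up 82.7699 (V=-141.9201), down 56.1152 (V=-168.5748). Price -150.1403; hedge Δ=1.0000, bond B=-220.2843.
  t=3,j=1: stock 103.4624 → up 122.0856 (V=-102.6044), down 82.7699 (V=-141.9201). Price -116.8219; hedge Δ=1.0000, bond B=-220.2843.
  t=3,j=2: stock 152.6070 → up 180.0763 (V=-44.6137), down 122.0856 (V=-102.6044). Price -67.6773; hedge Δ=1.0000, bond B=-220.2843.
  t=3,j=3: stock 225.0954 → up 265.6126 (V=40.9226), down 180.0763 (V=-44.6137). Price 4.8111; hedge Δ=1.0000, bond B=-220.2843.
  t=2,j=0: stock 87.6800 → up 103.4624 (V=-116.8219), down 70.1440 (V=-150.1403). Price -128.2850; hedge Δ=1.0000, bond B=-215.9650.
  t=2,j=1: stock 129.3280 → up 152.6070 (V=-67.6773), down 103.4624 (V=-116.8219). Price -86.6370; hedge Δ=1.0000, bond B=-215.9650.
  t=2,j=2: stock 190.7588 → up 225.0954 (V=4.8111), down 152.6070 (V=-67.6773). Price -25.2062; hedge Δ=1.0000, bond B=-215.9650.
  t=1,j=0: stock 109.6000 → up 129.3280 (V=-86.6370), down 87.6800 (V=-128.2850). Price -102.1304; hedge Δ=1.0000, bond B=-211.7304.
  t=1,j=1: stock 161.6600 → up 190.7588 (V=-25.2062), down 129.3280 (V=-86.6370). Price -50.0704; hedge Δ=1.0000, bond B=-211.7304.
  t=0,j=0: stock 137.0000 → up 161.6600 (V=-50.0704), down 109.6000 (V=-102.1304). Price -70.5788; hedge Δ=1.0000, bond B=-207.5788.
Each (Δ,B) replicates both successor values, so the strategy is self-financing and V0 is arbitrage-free.

(0,0): Delta=1.0000 Bond=-207.5788
(1,0): Delta=1.0000 Bond=-211.7304
(1,1): Delta=1.0000 Bond=-211.7304
(2,0): Delta=1.0000 Bond=-215.9650
(2,1): Delta=1.0000 Bond=-215.9650
(2,2): Delta=1.0000 Bond=-215.9650
(3,0): Delta=1.0000 Bond=-220.2843
(3,1): Delta=1.0000 Bond=-220.2843
(3,2): Delta=1.0000 Bond=-220.2843
(3,3): Delta=1.0000 Bond=-220.2843
V0=-70.5788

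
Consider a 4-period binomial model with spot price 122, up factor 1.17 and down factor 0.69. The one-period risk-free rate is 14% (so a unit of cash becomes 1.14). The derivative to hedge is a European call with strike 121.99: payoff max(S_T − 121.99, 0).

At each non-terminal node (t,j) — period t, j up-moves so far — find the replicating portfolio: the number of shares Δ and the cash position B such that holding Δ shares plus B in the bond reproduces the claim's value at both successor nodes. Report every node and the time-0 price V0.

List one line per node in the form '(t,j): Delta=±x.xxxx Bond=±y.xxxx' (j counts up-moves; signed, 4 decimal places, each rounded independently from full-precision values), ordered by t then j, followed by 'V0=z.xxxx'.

Under the risk-neutral measure, an up-move has probability p* = (R−d)/(u−d) = 0.9375 and values discount at R = 1.14.
Terminal payoffs: V(4,0)=0.0000, V(4,1)=0.0000, V(4,2)=0.0000, V(4,3)=12.8338, V(4,4)=106.6242
  t=3,j=0: stock 40.0781 → up 46.8914 (V=0.0000), down 27.6539 (V=0.0000). Price 0.0000; hedge Δ=0.0000, bond B=0.0000.
  t=3,j=1: stock 67.9585 → up 79.5115 (V=0.0000), down 46.8914 (V=0.0000). Price 0.0000; hedge Δ=0.0000, bond B=0.0000.
  t=3,j=2: stock 115.2340 → up 134.8238 (V=12.8338), down 79.5115 (V=0.0000). Price 10.5541; hedge Δ=0.2320, bond B=-16.1829.
  t=3,j=3: stock 195.3968 → up 228.6142 (V=106.6242), down 134.8238 (V=12.8338). Price 88.3880; hedge Δ=1.0000, bond B=-107.0088.
  t=2,j=0: stock 58.0842 → up 67.9585 (V=0.0000), down 40.0781 (V=0.0000). Price 0.0000; hedge Δ=0.0000, bond B=0.0000.
  t=2,j=1: stock 98.4906 → up 115.2340 (V=10.5541), down 67.9585 (V=0.0000). Price 8.6794; hedge Δ=0.2232, bond B=-13.3083.
  t=2,j=2: stock 167.0058 → up 195.3968 (V=88.3880), down 115.2340 (V=10.5541). Price 73.2661; hedge Δ=0.9709, bond B=-88.8879.
  t=1,j=0: stock 84.1800 → up 98.4906 (V=8.6794), down 58.0842 (V=0.0000). Price 7.1376; hedge Δ=0.2148, bond B=-10.9444.
  t=1,j=1: stock 142.7400 → up 167.0058 (V=73.2661), down 98.4906 (V=8.6794). Price 60.7276; hedge Δ=0.9427, bond B=-73.8282.
  t=0,j=0: stock 122.0000 → up 142.7400 (V=60.7276), down 84.1800 (V=7.1376). Price 50.3318; hedge Δ=0.9151, bond B=-61.3140.
Each (Δ,B) replicates both successor values, so the strategy is self-financing and V0 is arbitrage-free.

(0,0): Delta=0.9151 Bond=-61.3140
(1,0): Delta=0.2148 Bond=-10.9444
(1,1): Delta=0.9427 Bond=-73.8282
(2,0): Delta=0.0000 Bond=0.0000
(2,1): Delta=0.2232 Bond=-13.3083
(2,2): Delta=0.9709 Bond=-88.8879
(3,0): Delta=0.0000 Bond=0.0000
(3,1): Delta=0.0000 Bond=0.0000
(3,2): Delta=0.2320 Bond=-16.1829
(3,3): Delta=1.0000 Bond=-107.0088
V0=50.3318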